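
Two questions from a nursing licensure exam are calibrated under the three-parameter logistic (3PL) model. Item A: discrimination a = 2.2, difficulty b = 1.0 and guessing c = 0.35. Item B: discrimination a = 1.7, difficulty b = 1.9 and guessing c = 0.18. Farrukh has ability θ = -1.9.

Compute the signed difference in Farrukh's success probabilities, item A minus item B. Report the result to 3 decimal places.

0.170

P(θ) = c + (1 − c) · 1 / (1 + exp(−a(θ − b)))
P_A = 0.3511
P_B = 0.1813
P_A − P_B = 0.1698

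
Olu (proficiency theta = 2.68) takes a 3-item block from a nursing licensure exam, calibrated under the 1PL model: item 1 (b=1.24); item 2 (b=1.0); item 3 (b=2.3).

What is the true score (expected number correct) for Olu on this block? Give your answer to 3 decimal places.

2.245

P(theta) = 1 / (1 + exp(−(theta − b)))
P_1 = 1/(1+e^{-1.4400}) = 0.8085
P_2 = 1/(1+e^{-1.6800}) = 0.8429
P_3 = 1/(1+e^{-0.3800}) = 0.5939
E[score] = 0.8085 + 0.8429 + 0.5939 = 2.2452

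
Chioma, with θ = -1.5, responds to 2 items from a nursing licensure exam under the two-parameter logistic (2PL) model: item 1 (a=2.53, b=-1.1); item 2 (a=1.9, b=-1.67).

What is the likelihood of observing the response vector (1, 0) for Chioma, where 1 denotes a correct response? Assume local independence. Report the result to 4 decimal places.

0.1120

P(θ) = 1 / (1 + exp(−a(θ − b)))
P_1 = 1/(1+e^{1.0120}) = 0.2666
P_2 = 1/(1+e^{-0.3230}) = 0.5801
L = P_1 × (1−P_2) = 0.2666 × 0.4199 = 0.11195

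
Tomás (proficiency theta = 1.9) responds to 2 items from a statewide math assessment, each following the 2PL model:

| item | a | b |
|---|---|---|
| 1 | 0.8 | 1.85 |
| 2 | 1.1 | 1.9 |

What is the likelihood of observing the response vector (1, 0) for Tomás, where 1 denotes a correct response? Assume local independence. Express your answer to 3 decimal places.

P(theta) = 1 / (1 + exp(−a(theta − b)))
P_1 = 1/(1+e^{-0.0400}) = 0.5100
P_2 = 1/(1+e^{0.0000}) = 0.5000
L = P_1 × (1−P_2) = 0.5100 × 0.5000 = 0.25500

0.255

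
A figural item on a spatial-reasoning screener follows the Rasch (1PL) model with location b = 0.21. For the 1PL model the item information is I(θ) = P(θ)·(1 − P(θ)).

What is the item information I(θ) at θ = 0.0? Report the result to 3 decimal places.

0.247

P = 1/(1+e^{0.2100}) = 0.4477
P(1−P) = 0.4477 × 0.5523 = 0.2473
I = P(1−P) = 0.24726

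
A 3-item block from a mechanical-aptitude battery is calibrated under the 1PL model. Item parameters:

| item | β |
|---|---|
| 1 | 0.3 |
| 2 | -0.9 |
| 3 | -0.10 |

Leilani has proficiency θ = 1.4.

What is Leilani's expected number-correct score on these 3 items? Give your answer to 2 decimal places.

P(θ) = 1 / (1 + exp(−(θ − β)))
P_1 = 1/(1+e^{-1.1000}) = 0.7503
P_2 = 1/(1+e^{-2.3000}) = 0.9089
P_3 = 1/(1+e^{-1.5000}) = 0.8176
E[score] = 0.7503 + 0.9089 + 0.8176 = 2.4767

2.48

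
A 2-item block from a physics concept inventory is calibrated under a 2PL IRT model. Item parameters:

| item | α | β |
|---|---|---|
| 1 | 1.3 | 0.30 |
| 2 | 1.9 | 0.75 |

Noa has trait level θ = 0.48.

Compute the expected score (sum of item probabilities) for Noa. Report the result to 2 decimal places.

P(θ) = 1 / (1 + exp(−α(θ − β)))
P_1 = 1/(1+e^{-0.2340}) = 0.5582
P_2 = 1/(1+e^{0.5130}) = 0.3745
E[score] = 0.5582 + 0.3745 = 0.9327

0.93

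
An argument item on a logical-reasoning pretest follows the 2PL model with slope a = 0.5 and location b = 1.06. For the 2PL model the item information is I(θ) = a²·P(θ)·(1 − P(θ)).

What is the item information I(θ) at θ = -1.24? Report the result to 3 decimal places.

0.046

P = 1/(1+e^{1.1500}) = 0.2405
P(1−P) = 0.2405 × 0.7595 = 0.1827
I = a² × P(1−P) = 0.5² × 0.1827 = 0.04566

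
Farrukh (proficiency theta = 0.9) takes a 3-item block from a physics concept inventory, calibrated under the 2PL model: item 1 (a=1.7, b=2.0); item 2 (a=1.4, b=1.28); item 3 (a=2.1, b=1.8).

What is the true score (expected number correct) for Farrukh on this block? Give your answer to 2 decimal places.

P(theta) = 1 / (1 + exp(−a(theta − b)))
P_1 = 1/(1+e^{1.8700}) = 0.1335
P_2 = 1/(1+e^{0.5320}) = 0.3701
P_3 = 1/(1+e^{1.8900}) = 0.1312
E[score] = 0.1335 + 0.3701 + 0.1312 = 0.6348

0.63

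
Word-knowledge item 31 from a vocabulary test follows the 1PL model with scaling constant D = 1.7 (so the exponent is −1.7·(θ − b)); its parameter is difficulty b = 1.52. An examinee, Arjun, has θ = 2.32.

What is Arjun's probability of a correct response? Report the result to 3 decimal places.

0.796

P(θ) = 1 / (1 + exp(−D·(θ − b)))
Exponent: 1.7 × (2.32 − 1.52) = 1.3600
1/(1 + e^{-1.3600}) = 0.7958
P = 0.7958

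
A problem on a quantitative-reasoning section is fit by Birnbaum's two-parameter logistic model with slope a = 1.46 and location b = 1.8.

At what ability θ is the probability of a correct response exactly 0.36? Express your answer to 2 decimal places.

1.41

P(θ) = 1 / (1 + exp(−a(θ − b)))
logit = ln(0.3600/0.6400) = -0.5754
θ = b + logit/(a) = 1.8 + (-0.5754)/1.4600 = 1.4059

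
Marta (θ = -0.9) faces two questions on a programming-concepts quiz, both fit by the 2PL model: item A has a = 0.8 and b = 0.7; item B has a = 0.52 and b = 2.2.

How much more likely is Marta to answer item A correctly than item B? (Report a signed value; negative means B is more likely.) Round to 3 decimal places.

P(θ) = 1 / (1 + exp(−a(θ − b)))
P_A = 0.2176
P_B = 0.1663
P_A − P_B = 0.0512

0.051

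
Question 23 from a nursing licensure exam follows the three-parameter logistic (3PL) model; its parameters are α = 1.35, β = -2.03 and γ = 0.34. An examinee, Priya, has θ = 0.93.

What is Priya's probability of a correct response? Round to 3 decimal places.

P(θ) = γ + (1 − γ) · 1 / (1 + exp(−α(θ − β)))
Exponent: 1.35 × (0.93 − (-2.03)) = 3.9960
1/(1 + e^{-3.9960}) = 0.9819
P = 0.34 + 0.66 × 0.9819 = 0.9881

0.988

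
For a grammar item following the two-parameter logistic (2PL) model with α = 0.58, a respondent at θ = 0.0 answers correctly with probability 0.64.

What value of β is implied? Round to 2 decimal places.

-0.99

P(θ) = 1 / (1 + exp(−α(θ − β)))
logit(0.64) = ln(0.64/0.36) = 0.5754
β = θ − logit/(α) = 0.0 − 0.5754/0.5800 = -0.9920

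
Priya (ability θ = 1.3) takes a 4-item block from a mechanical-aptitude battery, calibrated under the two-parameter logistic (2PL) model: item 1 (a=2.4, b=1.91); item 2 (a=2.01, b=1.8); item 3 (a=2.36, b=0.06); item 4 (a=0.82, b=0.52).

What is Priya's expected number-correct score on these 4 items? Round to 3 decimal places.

2.060

P(θ) = 1 / (1 + exp(−a(θ − b)))
P_1 = 1/(1+e^{1.4640}) = 0.1879
P_2 = 1/(1+e^{1.0050}) = 0.2680
P_3 = 1/(1+e^{-2.9264}) = 0.9491
P_4 = 1/(1+e^{-0.6396}) = 0.6547
E[score] = 0.1879 + 0.2680 + 0.9491 + 0.6547 = 2.0596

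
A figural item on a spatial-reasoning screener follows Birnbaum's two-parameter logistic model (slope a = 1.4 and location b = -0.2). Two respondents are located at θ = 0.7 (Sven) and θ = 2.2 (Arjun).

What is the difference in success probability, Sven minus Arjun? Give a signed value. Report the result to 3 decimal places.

-0.187

P(θ) = 1 / (1 + exp(−a(θ − b)))
P(Sven) = 0.7790  [exponent 1.2600]
P(Arjun) = 0.9664  [exponent 3.3600]
Difference = 0.7790 − 0.9664 = -0.1874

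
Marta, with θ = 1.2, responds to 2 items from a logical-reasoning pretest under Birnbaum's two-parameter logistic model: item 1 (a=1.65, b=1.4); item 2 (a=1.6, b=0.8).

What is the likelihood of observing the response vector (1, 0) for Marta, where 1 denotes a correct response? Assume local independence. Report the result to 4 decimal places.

P(θ) = 1 / (1 + exp(−a(θ − b)))
P_1 = 1/(1+e^{0.3300}) = 0.4182
P_2 = 1/(1+e^{-0.6400}) = 0.6548
L = P_1 × (1−P_2) = 0.4182 × 0.3452 = 0.14440

0.1444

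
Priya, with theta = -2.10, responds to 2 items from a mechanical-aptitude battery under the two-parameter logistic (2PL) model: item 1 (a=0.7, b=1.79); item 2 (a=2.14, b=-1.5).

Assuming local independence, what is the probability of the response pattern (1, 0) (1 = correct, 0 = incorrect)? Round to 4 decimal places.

0.0483

P(theta) = 1 / (1 + exp(−a(theta − b)))
P_1 = 1/(1+e^{2.7230}) = 0.0616
P_2 = 1/(1+e^{1.2840}) = 0.2169
L = P_1 × (1−P_2) = 0.0616 × 0.7831 = 0.04826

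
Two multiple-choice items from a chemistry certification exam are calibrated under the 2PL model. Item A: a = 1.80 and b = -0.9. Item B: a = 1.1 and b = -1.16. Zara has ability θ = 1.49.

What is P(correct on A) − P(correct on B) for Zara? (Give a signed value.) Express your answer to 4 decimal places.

0.0381

P(θ) = 1 / (1 + exp(−a(θ − b)))
P_A = 0.9866
P_B = 0.9486
P_A − P_B = 0.0381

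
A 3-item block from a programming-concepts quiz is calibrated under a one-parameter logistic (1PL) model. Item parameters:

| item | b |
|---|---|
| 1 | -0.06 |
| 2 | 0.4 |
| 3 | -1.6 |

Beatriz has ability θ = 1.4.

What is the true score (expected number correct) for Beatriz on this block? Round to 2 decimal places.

2.50

P(θ) = 1 / (1 + exp(−(θ − b)))
P_1 = 1/(1+e^{-1.4600}) = 0.8115
P_2 = 1/(1+e^{-1.0000}) = 0.7311
P_3 = 1/(1+e^{-3.0000}) = 0.9526
E[score] = 0.8115 + 0.7311 + 0.9526 = 2.4952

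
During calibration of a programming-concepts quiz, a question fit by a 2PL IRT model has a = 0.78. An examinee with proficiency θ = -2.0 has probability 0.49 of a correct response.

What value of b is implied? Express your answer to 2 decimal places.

-1.95

P(θ) = 1 / (1 + exp(−a(θ − b)))
logit(0.49) = ln(0.49/0.51) = -0.0400
b = θ − logit/(a) = -2.0 − (-0.0400)/0.7800 = -1.9487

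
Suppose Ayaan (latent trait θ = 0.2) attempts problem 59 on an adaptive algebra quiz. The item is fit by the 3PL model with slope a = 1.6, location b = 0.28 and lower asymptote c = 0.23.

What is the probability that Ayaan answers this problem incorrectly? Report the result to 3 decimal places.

0.410

P(θ) = c + (1 − c) · 1 / (1 + exp(−a(θ − b)))
Exponent: 1.6 × (0.2 − 0.28) = -0.1280
1/(1 + e^{0.1280}) = 0.4680
P = 0.23 + 0.77 × 0.4680 = 0.5904
P(incorrect) = 1 − 0.5904 = 0.4096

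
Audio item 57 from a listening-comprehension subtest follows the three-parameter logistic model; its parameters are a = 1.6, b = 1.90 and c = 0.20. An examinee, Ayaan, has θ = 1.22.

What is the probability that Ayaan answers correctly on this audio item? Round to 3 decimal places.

P(θ) = c + (1 − c) · 1 / (1 + exp(−a(θ − b)))
Exponent: 1.6 × (1.22 − 1.90) = -1.0880
1/(1 + e^{1.0880}) = 0.2520
P = 0.20 + 0.80 × 0.2520 = 0.4016

0.402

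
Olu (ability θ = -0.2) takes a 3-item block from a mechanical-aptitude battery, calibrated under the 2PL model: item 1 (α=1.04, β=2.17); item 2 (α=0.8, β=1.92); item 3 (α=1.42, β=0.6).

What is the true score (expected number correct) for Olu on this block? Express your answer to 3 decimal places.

0.476

P(θ) = 1 / (1 + exp(−α(θ − β)))
P_1 = 1/(1+e^{2.4648}) = 0.0784
P_2 = 1/(1+e^{1.6960}) = 0.1550
P_3 = 1/(1+e^{1.1360}) = 0.2431
E[score] = 0.0784 + 0.1550 + 0.2431 = 0.4764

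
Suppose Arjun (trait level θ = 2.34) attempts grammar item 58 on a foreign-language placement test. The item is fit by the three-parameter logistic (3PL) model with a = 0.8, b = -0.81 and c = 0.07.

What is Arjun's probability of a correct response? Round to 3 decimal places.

0.931

P(θ) = c + (1 − c) · 1 / (1 + exp(−a(θ − b)))
Exponent: 0.8 × (2.34 − (-0.81)) = 2.5200
1/(1 + e^{-2.5200}) = 0.9255
P = 0.07 + 0.93 × 0.9255 = 0.9307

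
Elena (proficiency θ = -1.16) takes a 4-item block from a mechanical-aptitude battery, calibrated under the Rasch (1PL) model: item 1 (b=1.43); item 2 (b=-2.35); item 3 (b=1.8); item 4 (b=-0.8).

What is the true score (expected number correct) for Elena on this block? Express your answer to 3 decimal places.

P(θ) = 1 / (1 + exp(−(θ − b)))
P_1 = 1/(1+e^{2.5900}) = 0.0698
P_2 = 1/(1+e^{-1.1900}) = 0.7667
P_3 = 1/(1+e^{2.9600}) = 0.0493
P_4 = 1/(1+e^{0.3600}) = 0.4110
E[score] = 0.0698 + 0.7667 + 0.0493 + 0.4110 = 1.2968

1.297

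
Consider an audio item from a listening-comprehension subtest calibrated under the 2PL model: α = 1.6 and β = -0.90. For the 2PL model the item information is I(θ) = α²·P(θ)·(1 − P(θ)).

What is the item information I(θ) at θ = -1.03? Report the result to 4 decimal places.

P = 1/(1+e^{0.2080}) = 0.4482
P(1−P) = 0.4482 × 0.5518 = 0.2473
I = α² × P(1−P) = 1.6² × 0.2473 = 0.63313

0.6331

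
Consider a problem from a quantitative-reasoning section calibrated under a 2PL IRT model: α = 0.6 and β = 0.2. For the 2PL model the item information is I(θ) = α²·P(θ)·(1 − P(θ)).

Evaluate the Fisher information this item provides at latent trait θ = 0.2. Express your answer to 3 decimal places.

0.090

P = 1/(1+e^{0.0000}) = 0.5000
P(1−P) = 0.5000 × 0.5000 = 0.2500
I = α² × P(1−P) = 0.6² × 0.2500 = 0.09000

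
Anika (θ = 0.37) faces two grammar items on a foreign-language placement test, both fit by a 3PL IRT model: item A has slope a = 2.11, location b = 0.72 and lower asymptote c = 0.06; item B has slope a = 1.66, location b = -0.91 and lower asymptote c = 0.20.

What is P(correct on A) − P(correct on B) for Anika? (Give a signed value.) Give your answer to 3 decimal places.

P(θ) = c + (1 − c) · 1 / (1 + exp(−a(θ − b)))
P_A = 0.3639
P_B = 0.9146
P_A − P_B = -0.5507

-0.551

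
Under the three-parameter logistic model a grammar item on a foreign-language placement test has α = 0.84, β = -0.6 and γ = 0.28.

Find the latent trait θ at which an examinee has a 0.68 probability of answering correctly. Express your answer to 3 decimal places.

P(θ) = γ + (1 − γ) · 1 / (1 + exp(−α(θ − β)))
Remove guessing floor: (0.68 − 0.28)/(1 − 0.28) = 0.5556
logit = ln(0.5556/0.4444) = 0.2231
θ = β + logit/(α) = -0.6 + 0.2231/0.8400 = -0.3344

-0.334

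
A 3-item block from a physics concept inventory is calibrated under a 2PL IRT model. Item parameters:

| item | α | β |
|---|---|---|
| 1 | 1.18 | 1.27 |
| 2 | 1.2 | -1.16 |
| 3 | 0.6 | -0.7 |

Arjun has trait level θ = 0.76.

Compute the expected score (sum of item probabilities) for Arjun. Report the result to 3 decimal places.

1.969

P(θ) = 1 / (1 + exp(−α(θ − β)))
P_1 = 1/(1+e^{0.6018}) = 0.3539
P_2 = 1/(1+e^{-2.3040}) = 0.9092
P_3 = 1/(1+e^{-0.8760}) = 0.7060
E[score] = 0.3539 + 0.9092 + 0.7060 = 1.9691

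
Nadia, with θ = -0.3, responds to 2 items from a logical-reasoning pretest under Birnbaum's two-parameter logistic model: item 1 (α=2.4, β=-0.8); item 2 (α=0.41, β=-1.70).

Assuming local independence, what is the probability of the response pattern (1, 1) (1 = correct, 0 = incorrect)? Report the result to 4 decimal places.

P(θ) = 1 / (1 + exp(−α(θ − β)))
P_1 = 1/(1+e^{-1.2000}) = 0.7685
P_2 = 1/(1+e^{-0.5740}) = 0.6397
L = P_1 × P_2 = 0.7685 × 0.6397 = 0.49161

0.4916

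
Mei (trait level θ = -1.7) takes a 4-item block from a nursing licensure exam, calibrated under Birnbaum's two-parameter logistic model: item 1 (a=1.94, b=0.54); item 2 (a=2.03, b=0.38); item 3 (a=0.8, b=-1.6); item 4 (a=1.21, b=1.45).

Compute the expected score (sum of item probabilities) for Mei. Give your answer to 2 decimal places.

P(θ) = 1 / (1 + exp(−a(θ − b)))
P_1 = 1/(1+e^{4.3456}) = 0.0128
P_2 = 1/(1+e^{4.2224}) = 0.0145
P_3 = 1/(1+e^{0.0800}) = 0.4800
P_4 = 1/(1+e^{3.8115}) = 0.0216
E[score] = 0.0128 + 0.0145 + 0.4800 + 0.0216 = 0.5289

0.53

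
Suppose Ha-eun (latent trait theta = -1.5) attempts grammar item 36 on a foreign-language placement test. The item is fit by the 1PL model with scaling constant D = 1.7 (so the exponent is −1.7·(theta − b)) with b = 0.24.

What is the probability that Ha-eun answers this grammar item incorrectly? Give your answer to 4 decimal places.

P(theta) = 1 / (1 + exp(−D·(theta − b)))
Exponent: 1.7 × (-1.5 − 0.24) = -2.9580
1/(1 + e^{2.9580}) = 0.0494
P = 0.0494
P(incorrect) = 1 − 0.0494 = 0.9506

0.9506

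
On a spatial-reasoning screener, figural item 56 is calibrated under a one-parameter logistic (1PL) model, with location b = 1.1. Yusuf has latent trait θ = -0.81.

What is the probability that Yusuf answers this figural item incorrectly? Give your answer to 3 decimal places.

P(θ) = 1 / (1 + exp(−(θ − b)))
Exponent: (-0.81 − 1.1) = -1.9100
1/(1 + e^{1.9100}) = 0.1290
P = 0.1290
P(incorrect) = 1 − 0.1290 = 0.8710

0.871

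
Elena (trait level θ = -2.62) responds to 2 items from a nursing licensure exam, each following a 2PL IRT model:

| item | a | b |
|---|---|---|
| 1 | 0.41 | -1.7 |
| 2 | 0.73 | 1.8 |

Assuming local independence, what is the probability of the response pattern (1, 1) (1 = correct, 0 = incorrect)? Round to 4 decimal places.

P(θ) = 1 / (1 + exp(−a(θ − b)))
P_1 = 1/(1+e^{0.3772}) = 0.4068
P_2 = 1/(1+e^{3.2266}) = 0.0382
L = P_1 × P_2 = 0.4068 × 0.0382 = 0.01553

0.0155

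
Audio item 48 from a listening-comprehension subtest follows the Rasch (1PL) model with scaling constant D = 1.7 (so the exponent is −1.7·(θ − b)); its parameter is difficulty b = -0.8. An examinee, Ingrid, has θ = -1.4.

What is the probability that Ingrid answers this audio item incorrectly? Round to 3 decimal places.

P(θ) = 1 / (1 + exp(−D·(θ − b)))
Exponent: 1.7 × (-1.4 − (-0.8)) = -1.0200
1/(1 + e^{1.0200}) = 0.2650
P = 0.2650
P(incorrect) = 1 − 0.2650 = 0.7350

0.735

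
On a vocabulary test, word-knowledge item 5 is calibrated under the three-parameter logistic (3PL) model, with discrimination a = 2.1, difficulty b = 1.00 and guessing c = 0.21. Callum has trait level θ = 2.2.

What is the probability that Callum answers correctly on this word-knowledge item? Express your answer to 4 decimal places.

0.9412

P(θ) = c + (1 − c) · 1 / (1 + exp(−a(θ − b)))
Exponent: 2.1 × (2.2 − 1.00) = 2.5200
1/(1 + e^{-2.5200}) = 0.9255
P = 0.21 + 0.79 × 0.9255 = 0.9412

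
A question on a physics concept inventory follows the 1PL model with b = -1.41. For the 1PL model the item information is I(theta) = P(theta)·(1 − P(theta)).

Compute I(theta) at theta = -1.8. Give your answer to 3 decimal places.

0.241

P = 1/(1+e^{0.3900}) = 0.4037
P(1−P) = 0.4037 × 0.5963 = 0.2407
I = P(1−P) = 0.24073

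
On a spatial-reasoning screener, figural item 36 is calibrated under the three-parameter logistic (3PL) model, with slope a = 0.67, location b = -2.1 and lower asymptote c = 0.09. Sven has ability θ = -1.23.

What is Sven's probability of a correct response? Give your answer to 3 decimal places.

0.674

P(θ) = c + (1 − c) · 1 / (1 + exp(−a(θ − b)))
Exponent: 0.67 × (-1.23 − (-2.1)) = 0.5829
1/(1 + e^{-0.5829}) = 0.6417
P = 0.09 + 0.91 × 0.6417 = 0.6740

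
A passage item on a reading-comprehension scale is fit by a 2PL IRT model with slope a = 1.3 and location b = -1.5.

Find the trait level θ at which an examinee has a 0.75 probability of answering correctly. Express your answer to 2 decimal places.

P(θ) = 1 / (1 + exp(−a(θ − b)))
logit = ln(0.7500/0.2500) = 1.0986
θ = b + logit/(a) = -1.5 + 1.0986/1.3000 = -0.6549

-0.65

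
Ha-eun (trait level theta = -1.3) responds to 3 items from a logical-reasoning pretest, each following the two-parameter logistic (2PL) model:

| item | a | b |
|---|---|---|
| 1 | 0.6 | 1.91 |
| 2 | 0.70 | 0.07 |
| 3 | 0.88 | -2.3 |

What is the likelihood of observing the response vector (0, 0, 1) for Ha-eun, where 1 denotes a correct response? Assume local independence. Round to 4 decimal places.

P(theta) = 1 / (1 + exp(−a(theta − b)))
P_1 = 1/(1+e^{1.9260}) = 0.1272
P_2 = 1/(1+e^{0.9590}) = 0.2771
P_3 = 1/(1+e^{-0.8800}) = 0.7068
L = (1−P_1) × (1−P_2) × P_3 = 0.8728 × 0.7229 × 0.7068 = 0.44598

0.4460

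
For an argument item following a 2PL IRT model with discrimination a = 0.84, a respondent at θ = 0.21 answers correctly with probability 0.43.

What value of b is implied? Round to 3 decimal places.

0.546

P(θ) = 1 / (1 + exp(−a(θ − b)))
logit(0.43) = ln(0.43/0.57) = -0.2819
b = θ − logit/(a) = 0.21 − (-0.2819)/0.8400 = 0.5455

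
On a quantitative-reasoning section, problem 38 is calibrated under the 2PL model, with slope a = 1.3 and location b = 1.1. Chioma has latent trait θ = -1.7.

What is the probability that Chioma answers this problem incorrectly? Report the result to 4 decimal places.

P(θ) = 1 / (1 + exp(−a(θ − b)))
Exponent: 1.3 × (-1.7 − 1.1) = -3.6400
1/(1 + e^{3.6400}) = 0.0256
P(incorrect) = 1 − 0.0256 = 0.9744

0.9744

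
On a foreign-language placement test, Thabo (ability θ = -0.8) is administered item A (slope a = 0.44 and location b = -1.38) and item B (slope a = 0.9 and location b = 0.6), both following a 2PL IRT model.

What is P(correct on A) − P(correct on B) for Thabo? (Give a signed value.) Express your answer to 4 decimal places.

0.3425

P(θ) = 1 / (1 + exp(−a(θ − b)))
P_A = 0.5635
P_B = 0.2210
P_A − P_B = 0.3425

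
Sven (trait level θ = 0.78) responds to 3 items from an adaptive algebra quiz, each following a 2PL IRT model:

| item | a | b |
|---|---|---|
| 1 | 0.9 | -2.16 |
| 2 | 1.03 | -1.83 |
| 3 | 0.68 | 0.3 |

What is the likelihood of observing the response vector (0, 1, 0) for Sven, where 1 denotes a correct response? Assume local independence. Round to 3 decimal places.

0.026

P(θ) = 1 / (1 + exp(−a(θ − b)))
P_1 = 1/(1+e^{-2.6460}) = 0.9338
P_2 = 1/(1+e^{-2.6883}) = 0.9363
P_3 = 1/(1+e^{-0.3264}) = 0.5809
L = (1−P_1) × P_2 × (1−P_3) = 0.0662 × 0.9363 × 0.4191 = 0.02599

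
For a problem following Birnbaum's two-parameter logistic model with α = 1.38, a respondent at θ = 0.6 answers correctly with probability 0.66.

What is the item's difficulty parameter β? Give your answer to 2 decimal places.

0.12

P(θ) = 1 / (1 + exp(−α(θ − β)))
logit(0.66) = ln(0.66/0.34) = 0.6633
β = θ − logit/(α) = 0.6 − 0.6633/1.3800 = 0.1194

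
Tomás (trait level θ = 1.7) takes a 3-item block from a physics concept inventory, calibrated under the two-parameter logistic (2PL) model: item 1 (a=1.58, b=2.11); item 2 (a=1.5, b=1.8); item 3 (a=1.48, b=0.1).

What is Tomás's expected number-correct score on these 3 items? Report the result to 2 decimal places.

P(θ) = 1 / (1 + exp(−a(θ − b)))
P_1 = 1/(1+e^{0.6478}) = 0.3435
P_2 = 1/(1+e^{0.1500}) = 0.4626
P_3 = 1/(1+e^{-2.3680}) = 0.9144
E[score] = 0.3435 + 0.4626 + 0.9144 = 1.7204

1.72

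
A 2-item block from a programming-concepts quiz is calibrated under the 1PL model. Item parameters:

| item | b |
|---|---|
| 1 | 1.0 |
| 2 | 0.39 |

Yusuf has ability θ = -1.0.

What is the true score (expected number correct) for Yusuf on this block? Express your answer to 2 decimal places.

0.32

P(θ) = 1 / (1 + exp(−(θ − b)))
P_1 = 1/(1+e^{2.0000}) = 0.1192
P_2 = 1/(1+e^{1.3900}) = 0.1994
E[score] = 0.1192 + 0.1994 = 0.3186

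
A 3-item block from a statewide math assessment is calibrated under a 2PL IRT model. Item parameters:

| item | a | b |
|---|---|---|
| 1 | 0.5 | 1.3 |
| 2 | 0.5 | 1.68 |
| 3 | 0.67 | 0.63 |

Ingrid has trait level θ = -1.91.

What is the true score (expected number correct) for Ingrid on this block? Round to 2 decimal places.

0.46

P(θ) = 1 / (1 + exp(−a(θ − b)))
P_1 = 1/(1+e^{1.6050}) = 0.1673
P_2 = 1/(1+e^{1.7950}) = 0.1425
P_3 = 1/(1+e^{1.7018}) = 0.1542
E[score] = 0.1673 + 0.1425 + 0.1542 = 0.4640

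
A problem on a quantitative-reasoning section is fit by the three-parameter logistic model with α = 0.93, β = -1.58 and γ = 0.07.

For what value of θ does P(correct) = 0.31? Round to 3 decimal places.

-2.716

P(θ) = γ + (1 − γ) · 1 / (1 + exp(−α(θ − β)))
Remove guessing floor: (0.31 − 0.07)/(1 − 0.07) = 0.2581
logit = ln(0.2581/0.7419) = -1.0561
θ = β + logit/(α) = -1.58 + (-1.0561)/0.9300 = -2.7155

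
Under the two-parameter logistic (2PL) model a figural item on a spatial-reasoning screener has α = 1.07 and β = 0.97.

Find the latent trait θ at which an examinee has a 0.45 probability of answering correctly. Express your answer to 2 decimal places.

P(θ) = 1 / (1 + exp(−α(θ − β)))
logit = ln(0.4500/0.5500) = -0.2007
θ = β + logit/(α) = 0.97 + (-0.2007)/1.0700 = 0.7825

0.78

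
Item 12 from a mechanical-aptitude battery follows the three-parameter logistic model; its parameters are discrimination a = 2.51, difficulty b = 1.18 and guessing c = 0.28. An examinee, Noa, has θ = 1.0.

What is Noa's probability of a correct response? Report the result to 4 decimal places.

0.5600

P(θ) = c + (1 − c) · 1 / (1 + exp(−a(θ − b)))
Exponent: 2.51 × (1.0 − 1.18) = -0.4518
1/(1 + e^{0.4518}) = 0.3889
P = 0.28 + 0.72 × 0.3889 = 0.5600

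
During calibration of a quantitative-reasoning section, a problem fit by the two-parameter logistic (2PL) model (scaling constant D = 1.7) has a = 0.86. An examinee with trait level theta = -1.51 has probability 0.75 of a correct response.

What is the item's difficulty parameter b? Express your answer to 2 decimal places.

P(theta) = 1 / (1 + exp(−D·a(theta − b)))
logit(0.75) = ln(0.75/0.25) = 1.0986
b = theta − logit/(1.7·a) = -1.51 − 1.0986/1.4620 = -2.2614

-2.26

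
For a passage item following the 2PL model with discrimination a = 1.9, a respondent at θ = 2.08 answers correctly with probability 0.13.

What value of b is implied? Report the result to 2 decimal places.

3.08

P(θ) = 1 / (1 + exp(−a(θ − b)))
logit(0.13) = ln(0.13/0.87) = -1.9010
b = θ − logit/(a) = 2.08 − (-1.9010)/1.9000 = 3.0805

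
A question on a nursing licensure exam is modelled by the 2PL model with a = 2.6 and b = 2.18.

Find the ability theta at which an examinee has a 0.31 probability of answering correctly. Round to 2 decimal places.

P(theta) = 1 / (1 + exp(−a(theta − b)))
logit = ln(0.3100/0.6900) = -0.8001
theta = b + logit/(a) = 2.18 + (-0.8001)/2.6000 = 1.8723

1.87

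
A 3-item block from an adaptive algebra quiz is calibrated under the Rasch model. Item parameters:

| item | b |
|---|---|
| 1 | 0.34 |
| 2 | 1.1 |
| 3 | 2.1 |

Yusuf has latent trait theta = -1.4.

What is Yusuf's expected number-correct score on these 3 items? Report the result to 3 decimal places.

P(theta) = 1 / (1 + exp(−(theta − b)))
P_1 = 1/(1+e^{1.7400}) = 0.1493
P_2 = 1/(1+e^{2.5000}) = 0.0759
P_3 = 1/(1+e^{3.5000}) = 0.0293
E[score] = 0.1493 + 0.0759 + 0.0293 = 0.2545

0.254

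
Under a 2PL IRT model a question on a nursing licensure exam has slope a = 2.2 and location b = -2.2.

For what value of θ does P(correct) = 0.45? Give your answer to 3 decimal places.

-2.291

P(θ) = 1 / (1 + exp(−a(θ − b)))
logit = ln(0.4500/0.5500) = -0.2007
θ = b + logit/(a) = -2.2 + (-0.2007)/2.2000 = -2.2912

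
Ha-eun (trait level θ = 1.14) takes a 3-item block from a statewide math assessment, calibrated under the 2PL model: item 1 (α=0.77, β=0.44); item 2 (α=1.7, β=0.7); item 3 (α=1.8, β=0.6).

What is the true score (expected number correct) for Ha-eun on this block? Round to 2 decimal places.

2.04

P(θ) = 1 / (1 + exp(−α(θ − β)))
P_1 = 1/(1+e^{-0.5390}) = 0.6316
P_2 = 1/(1+e^{-0.7480}) = 0.6787
P_3 = 1/(1+e^{-0.9720}) = 0.7255
E[score] = 0.6316 + 0.6787 + 0.7255 = 2.0358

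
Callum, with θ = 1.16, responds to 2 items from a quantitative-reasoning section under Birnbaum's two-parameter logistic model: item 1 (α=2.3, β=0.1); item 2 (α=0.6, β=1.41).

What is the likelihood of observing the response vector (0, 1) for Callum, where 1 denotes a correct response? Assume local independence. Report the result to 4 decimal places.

0.0372

P(θ) = 1 / (1 + exp(−α(θ − β)))
P_1 = 1/(1+e^{-2.4380}) = 0.9197
P_2 = 1/(1+e^{0.1500}) = 0.4626
L = (1−P_1) × P_2 = 0.0803 × 0.4626 = 0.03715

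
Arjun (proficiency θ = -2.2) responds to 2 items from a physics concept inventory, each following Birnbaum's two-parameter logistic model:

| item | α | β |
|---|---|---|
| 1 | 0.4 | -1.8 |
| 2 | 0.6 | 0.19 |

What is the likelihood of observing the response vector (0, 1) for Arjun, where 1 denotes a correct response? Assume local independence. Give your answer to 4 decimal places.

P(θ) = 1 / (1 + exp(−α(θ − β)))
P_1 = 1/(1+e^{0.1600}) = 0.4601
P_2 = 1/(1+e^{1.4340}) = 0.1925
L = (1−P_1) × P_2 = 0.5399 × 0.1925 = 0.10392

0.1039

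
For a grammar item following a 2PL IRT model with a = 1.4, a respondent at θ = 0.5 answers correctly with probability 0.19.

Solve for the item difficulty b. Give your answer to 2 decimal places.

P(θ) = 1 / (1 + exp(−a(θ − b)))
logit(0.19) = ln(0.19/0.81) = -1.4500
b = θ − logit/(a) = 0.5 − (-1.4500)/1.4000 = 1.5357

1.54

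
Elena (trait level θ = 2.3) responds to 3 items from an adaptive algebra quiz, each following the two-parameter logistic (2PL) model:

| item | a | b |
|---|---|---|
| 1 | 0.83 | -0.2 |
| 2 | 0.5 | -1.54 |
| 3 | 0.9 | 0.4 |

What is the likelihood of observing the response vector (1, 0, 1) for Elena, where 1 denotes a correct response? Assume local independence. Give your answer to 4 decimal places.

P(θ) = 1 / (1 + exp(−a(θ − b)))
P_1 = 1/(1+e^{-2.0750}) = 0.8884
P_2 = 1/(1+e^{-1.9200}) = 0.8721
P_3 = 1/(1+e^{-1.7100}) = 0.8468
L = P_1 × (1−P_2) × P_3 = 0.8884 × 0.1279 × 0.8468 = 0.09620

0.0962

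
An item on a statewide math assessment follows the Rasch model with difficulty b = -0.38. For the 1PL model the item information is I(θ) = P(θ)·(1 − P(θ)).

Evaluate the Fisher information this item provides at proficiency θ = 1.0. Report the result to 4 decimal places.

0.1606

P = 1/(1+e^{-1.3800}) = 0.7990
P(1−P) = 0.7990 × 0.2010 = 0.1606
I = P(1−P) = 0.16060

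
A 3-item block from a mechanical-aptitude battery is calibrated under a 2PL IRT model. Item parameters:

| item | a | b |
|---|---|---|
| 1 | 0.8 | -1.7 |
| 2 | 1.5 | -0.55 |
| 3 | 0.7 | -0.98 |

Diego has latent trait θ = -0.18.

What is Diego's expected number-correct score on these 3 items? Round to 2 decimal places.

2.04

P(θ) = 1 / (1 + exp(−a(θ − b)))
P_1 = 1/(1+e^{-1.2160}) = 0.7714
P_2 = 1/(1+e^{-0.5550}) = 0.6353
P_3 = 1/(1+e^{-0.5600}) = 0.6365
E[score] = 0.7714 + 0.6353 + 0.6365 = 2.0431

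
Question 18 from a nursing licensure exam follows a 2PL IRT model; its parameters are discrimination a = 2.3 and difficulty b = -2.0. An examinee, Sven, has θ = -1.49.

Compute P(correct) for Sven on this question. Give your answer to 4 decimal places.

P(θ) = 1 / (1 + exp(−a(θ − b)))
Exponent: 2.3 × (-1.49 − (-2.0)) = 1.1730
1/(1 + e^{-1.1730}) = 0.7637

0.7637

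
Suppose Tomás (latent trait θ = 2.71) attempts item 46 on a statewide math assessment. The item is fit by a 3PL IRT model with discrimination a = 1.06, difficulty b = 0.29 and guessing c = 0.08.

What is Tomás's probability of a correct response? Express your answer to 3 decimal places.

0.934

P(θ) = c + (1 − c) · 1 / (1 + exp(−a(θ − b)))
Exponent: 1.06 × (2.71 − 0.29) = 2.5652
1/(1 + e^{-2.5652}) = 0.9286
P = 0.08 + 0.92 × 0.9286 = 0.9343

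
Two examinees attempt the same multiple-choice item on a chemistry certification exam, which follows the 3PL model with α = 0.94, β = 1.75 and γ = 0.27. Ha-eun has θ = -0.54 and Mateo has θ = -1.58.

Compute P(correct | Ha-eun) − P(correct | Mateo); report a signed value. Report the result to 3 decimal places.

P(θ) = γ + (1 − γ) · 1 / (1 + exp(−α(θ − β)))
P(Ha-eun) = 0.3460  [exponent -2.1526]
P(Mateo) = 0.3006  [exponent -3.1302]
Difference = 0.3460 − 0.3006 = 0.0454

0.045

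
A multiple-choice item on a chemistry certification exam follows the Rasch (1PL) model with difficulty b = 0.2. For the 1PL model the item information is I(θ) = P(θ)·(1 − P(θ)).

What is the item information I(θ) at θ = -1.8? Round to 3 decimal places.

P = 1/(1+e^{2.0000}) = 0.1192
P(1−P) = 0.1192 × 0.8808 = 0.1050
I = P(1−P) = 0.10499

0.105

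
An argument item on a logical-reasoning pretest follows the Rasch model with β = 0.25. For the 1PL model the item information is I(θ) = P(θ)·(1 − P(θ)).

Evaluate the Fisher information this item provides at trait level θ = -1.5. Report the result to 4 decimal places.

0.1261

P = 1/(1+e^{1.7500}) = 0.1480
P(1−P) = 0.1480 × 0.8520 = 0.1261
I = P(1−P) = 0.12613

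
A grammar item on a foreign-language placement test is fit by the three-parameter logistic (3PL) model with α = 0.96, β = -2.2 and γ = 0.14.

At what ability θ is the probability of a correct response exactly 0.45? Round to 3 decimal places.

-2.797

P(θ) = γ + (1 − γ) · 1 / (1 + exp(−α(θ − β)))
Remove guessing floor: (0.45 − 0.14)/(1 − 0.14) = 0.3605
logit = ln(0.3605/0.6395) = -0.5733
θ = β + logit/(α) = -2.2 + (-0.5733)/0.9600 = -2.7972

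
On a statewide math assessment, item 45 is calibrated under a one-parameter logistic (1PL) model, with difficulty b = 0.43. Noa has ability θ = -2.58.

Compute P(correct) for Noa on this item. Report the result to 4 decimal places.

0.0470

P(θ) = 1 / (1 + exp(−(θ − b)))
Exponent: (-2.58 − 0.43) = -3.0100
1/(1 + e^{3.0100}) = 0.0470
P = 0.0470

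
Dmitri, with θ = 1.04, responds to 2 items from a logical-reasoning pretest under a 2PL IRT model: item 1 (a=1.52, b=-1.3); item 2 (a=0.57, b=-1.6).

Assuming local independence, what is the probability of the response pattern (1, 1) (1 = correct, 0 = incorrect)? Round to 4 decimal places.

P(θ) = 1 / (1 + exp(−a(θ − b)))
P_1 = 1/(1+e^{-3.5568}) = 0.9723
P_2 = 1/(1+e^{-1.5048}) = 0.8183
L = P_1 × P_2 = 0.9723 × 0.8183 = 0.79559

0.7956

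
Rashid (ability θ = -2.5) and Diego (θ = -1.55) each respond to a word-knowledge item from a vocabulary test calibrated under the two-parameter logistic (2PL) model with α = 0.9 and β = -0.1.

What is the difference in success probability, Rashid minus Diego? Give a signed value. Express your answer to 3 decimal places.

P(θ) = 1 / (1 + exp(−α(θ − β)))
P(Rashid) = 0.1034  [exponent -2.1600]
P(Diego) = 0.2133  [exponent -1.3050]
Difference = 0.1034 − 0.2133 = -0.1099

-0.110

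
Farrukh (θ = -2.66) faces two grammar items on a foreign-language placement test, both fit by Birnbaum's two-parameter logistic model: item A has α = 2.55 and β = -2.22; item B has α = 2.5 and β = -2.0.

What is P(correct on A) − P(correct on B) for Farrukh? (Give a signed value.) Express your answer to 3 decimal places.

P(θ) = 1 / (1 + exp(−α(θ − β)))
P_A = 0.2456
P_B = 0.1611
P_A − P_B = 0.0845

0.085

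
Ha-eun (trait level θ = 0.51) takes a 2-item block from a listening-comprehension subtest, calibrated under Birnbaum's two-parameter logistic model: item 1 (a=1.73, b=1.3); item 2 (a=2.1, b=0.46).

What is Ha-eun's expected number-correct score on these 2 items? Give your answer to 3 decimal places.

0.729

P(θ) = 1 / (1 + exp(−a(θ − b)))
P_1 = 1/(1+e^{1.3667}) = 0.2032
P_2 = 1/(1+e^{-0.1050}) = 0.5262
E[score] = 0.2032 + 0.5262 = 0.7294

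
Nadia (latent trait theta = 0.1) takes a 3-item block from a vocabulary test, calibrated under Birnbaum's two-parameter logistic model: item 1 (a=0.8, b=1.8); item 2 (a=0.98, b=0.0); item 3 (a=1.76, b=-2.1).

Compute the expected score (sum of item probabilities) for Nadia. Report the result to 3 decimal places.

P(theta) = 1 / (1 + exp(−a(theta − b)))
P_1 = 1/(1+e^{1.3600}) = 0.2042
P_2 = 1/(1+e^{-0.0980}) = 0.5245
P_3 = 1/(1+e^{-3.8720}) = 0.9796
E[score] = 0.2042 + 0.5245 + 0.9796 = 1.7083

1.708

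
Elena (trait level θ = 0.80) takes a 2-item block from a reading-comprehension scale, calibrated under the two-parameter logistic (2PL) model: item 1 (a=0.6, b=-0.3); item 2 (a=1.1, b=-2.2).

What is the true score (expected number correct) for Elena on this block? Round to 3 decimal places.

1.624

P(θ) = 1 / (1 + exp(−a(θ − b)))
P_1 = 1/(1+e^{-0.6600}) = 0.6593
P_2 = 1/(1+e^{-3.3000}) = 0.9644
E[score] = 0.6593 + 0.9644 = 1.6237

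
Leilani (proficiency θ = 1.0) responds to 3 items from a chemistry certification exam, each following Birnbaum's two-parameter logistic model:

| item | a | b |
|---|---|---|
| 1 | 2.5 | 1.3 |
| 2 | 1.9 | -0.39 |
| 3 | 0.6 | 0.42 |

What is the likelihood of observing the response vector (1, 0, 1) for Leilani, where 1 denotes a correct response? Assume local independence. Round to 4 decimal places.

0.0125

P(θ) = 1 / (1 + exp(−a(θ − b)))
P_1 = 1/(1+e^{0.7500}) = 0.3208
P_2 = 1/(1+e^{-2.6410}) = 0.9335
P_3 = 1/(1+e^{-0.3480}) = 0.5861
L = P_1 × (1−P_2) × P_3 = 0.3208 × 0.0665 × 0.5861 = 0.01251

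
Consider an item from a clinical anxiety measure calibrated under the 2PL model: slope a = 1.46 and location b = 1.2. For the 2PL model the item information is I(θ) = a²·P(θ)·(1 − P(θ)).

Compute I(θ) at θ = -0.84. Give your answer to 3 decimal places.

P = 1/(1+e^{2.9784}) = 0.0484
P(1−P) = 0.0484 × 0.9516 = 0.0461
I = a² × P(1−P) = 1.46² × 0.0461 = 0.09820

0.098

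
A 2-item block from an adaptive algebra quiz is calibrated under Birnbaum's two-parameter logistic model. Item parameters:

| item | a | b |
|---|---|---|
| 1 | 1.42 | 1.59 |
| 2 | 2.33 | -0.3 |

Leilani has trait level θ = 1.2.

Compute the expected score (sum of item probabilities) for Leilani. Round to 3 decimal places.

P(θ) = 1 / (1 + exp(−a(θ − b)))
P_1 = 1/(1+e^{0.5538}) = 0.3650
P_2 = 1/(1+e^{-3.4950}) = 0.9705
E[score] = 0.3650 + 0.9705 = 1.3355

1.336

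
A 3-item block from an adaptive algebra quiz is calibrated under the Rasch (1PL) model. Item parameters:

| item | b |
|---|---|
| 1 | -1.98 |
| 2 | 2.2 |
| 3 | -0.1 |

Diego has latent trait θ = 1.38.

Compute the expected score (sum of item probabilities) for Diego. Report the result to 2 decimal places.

2.09

P(θ) = 1 / (1 + exp(−(θ − b)))
P_1 = 1/(1+e^{-3.3600}) = 0.9664
P_2 = 1/(1+e^{0.8200}) = 0.3058
P_3 = 1/(1+e^{-1.4800}) = 0.8146
E[score] = 0.9664 + 0.3058 + 0.8146 = 2.0868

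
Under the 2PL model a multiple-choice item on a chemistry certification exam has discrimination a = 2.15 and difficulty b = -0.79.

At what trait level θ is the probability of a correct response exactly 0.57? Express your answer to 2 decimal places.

-0.66

P(θ) = 1 / (1 + exp(−a(θ − b)))
logit = ln(0.5700/0.4300) = 0.2819
θ = b + logit/(a) = -0.79 + 0.2819/2.1500 = -0.6589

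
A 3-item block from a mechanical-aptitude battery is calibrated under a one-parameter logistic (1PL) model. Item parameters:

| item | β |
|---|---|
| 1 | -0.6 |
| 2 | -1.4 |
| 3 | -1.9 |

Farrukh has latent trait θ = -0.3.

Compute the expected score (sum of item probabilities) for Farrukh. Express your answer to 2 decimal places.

P(θ) = 1 / (1 + exp(−(θ − β)))
P_1 = 1/(1+e^{-0.3000}) = 0.5744
P_2 = 1/(1+e^{-1.1000}) = 0.7503
P_3 = 1/(1+e^{-1.6000}) = 0.8320
E[score] = 0.5744 + 0.7503 + 0.8320 = 2.1567

2.16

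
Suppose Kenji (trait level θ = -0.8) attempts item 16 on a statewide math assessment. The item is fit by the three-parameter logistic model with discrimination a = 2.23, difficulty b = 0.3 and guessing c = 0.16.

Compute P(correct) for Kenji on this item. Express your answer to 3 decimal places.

0.227

P(θ) = c + (1 − c) · 1 / (1 + exp(−a(θ − b)))
Exponent: 2.23 × (-0.8 − 0.3) = -2.4530
1/(1 + e^{2.4530}) = 0.0792
P = 0.16 + 0.84 × 0.0792 = 0.2265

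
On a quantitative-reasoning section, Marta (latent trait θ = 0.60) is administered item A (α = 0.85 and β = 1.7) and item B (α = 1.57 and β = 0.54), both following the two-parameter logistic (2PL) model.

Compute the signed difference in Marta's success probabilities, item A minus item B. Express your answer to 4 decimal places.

-0.2416

P(θ) = 1 / (1 + exp(−α(θ − β)))
P_A = 0.2819
P_B = 0.5235
P_A − P_B = -0.2416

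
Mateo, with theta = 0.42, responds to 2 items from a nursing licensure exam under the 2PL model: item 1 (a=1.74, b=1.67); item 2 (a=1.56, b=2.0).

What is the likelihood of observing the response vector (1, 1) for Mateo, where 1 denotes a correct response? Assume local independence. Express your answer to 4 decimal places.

P(theta) = 1 / (1 + exp(−a(theta − b)))
P_1 = 1/(1+e^{2.1750}) = 0.1020
P_2 = 1/(1+e^{2.4648}) = 0.0784
L = P_1 × P_2 = 0.1020 × 0.0784 = 0.00799

0.0080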